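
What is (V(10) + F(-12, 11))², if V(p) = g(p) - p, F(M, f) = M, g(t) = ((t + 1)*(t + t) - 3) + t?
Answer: 42025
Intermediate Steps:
g(t) = -3 + t + 2*t*(1 + t) (g(t) = ((1 + t)*(2*t) - 3) + t = (2*t*(1 + t) - 3) + t = (-3 + 2*t*(1 + t)) + t = -3 + t + 2*t*(1 + t))
V(p) = -3 + 2*p + 2*p² (V(p) = (-3 + 2*p² + 3*p) - p = -3 + 2*p + 2*p²)
(V(10) + F(-12, 11))² = ((-3 + 2*10 + 2*10²) - 12)² = ((-3 + 20 + 2*100) - 12)² = ((-3 + 20 + 200) - 12)² = (217 - 12)² = 205² = 42025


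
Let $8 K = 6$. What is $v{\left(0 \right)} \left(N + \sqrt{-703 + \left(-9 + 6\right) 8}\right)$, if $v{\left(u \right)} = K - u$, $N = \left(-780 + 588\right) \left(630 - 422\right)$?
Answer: $-29952 + \frac{3 i \sqrt{727}}{4} \approx -29952.0 + 20.222 i$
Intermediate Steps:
$K = \frac{3}{4}$ ($K = \frac{1}{8} \cdot 6 = \frac{3}{4} \approx 0.75$)
$N = -39936$ ($N = \left(-192\right) 208 = -39936$)
$v{\left(u \right)} = \frac{3}{4} - u$
$v{\left(0 \right)} \left(N + \sqrt{-703 + \left(-9 + 6\right) 8}\right) = \left(\frac{3}{4} - 0\right) \left(-39936 + \sqrt{-703 + \left(-9 + 6\right) 8}\right) = \left(\frac{3}{4} + 0\right) \left(-39936 + \sqrt{-703 - 24}\right) = \frac{3 \left(-39936 + \sqrt{-703 - 24}\right)}{4} = \frac{3 \left(-39936 + \sqrt{-727}\right)}{4} = \frac{3 \left(-39936 + i \sqrt{727}\right)}{4} = -29952 + \frac{3 i \sqrt{727}}{4}$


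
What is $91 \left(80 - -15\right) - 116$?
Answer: $8529$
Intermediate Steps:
$91 \left(80 - -15\right) - 116 = 91 \left(80 + 15\right) - 116 = 91 \cdot 95 - 116 = 8645 - 116 = 8529$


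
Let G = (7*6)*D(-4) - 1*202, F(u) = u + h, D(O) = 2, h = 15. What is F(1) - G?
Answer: 134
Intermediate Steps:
F(u) = 15 + u (F(u) = u + 15 = 15 + u)
G = -118 (G = (7*6)*2 - 1*202 = 42*2 - 202 = 84 - 202 = -118)
F(1) - G = (15 + 1) - 1*(-118) = 16 + 118 = 134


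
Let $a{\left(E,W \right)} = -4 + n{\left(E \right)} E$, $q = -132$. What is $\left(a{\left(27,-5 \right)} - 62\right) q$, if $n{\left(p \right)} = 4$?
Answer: $-5544$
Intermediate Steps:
$a{\left(E,W \right)} = -4 + 4 E$
$\left(a{\left(27,-5 \right)} - 62\right) q = \left(\left(-4 + 4 \cdot 27\right) - 62\right) \left(-132\right) = \left(\left(-4 + 108\right) + \left(-440 + 378\right)\right) \left(-132\right) = \left(104 - 62\right) \left(-132\right) = 42 \left(-132\right) = -5544$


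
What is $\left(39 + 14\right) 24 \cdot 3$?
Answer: $3816$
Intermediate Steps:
$\left(39 + 14\right) 24 \cdot 3 = 53 \cdot 24 \cdot 3 = 1272 \cdot 3 = 3816$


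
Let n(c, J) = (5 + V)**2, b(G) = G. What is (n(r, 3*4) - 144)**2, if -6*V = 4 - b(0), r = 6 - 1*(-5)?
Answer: 1270129/81 ≈ 15681.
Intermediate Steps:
r = 11 (r = 6 + 5 = 11)
V = -2/3 (V = -(4 - 1*0)/6 = -(4 + 0)/6 = -1/6*4 = -2/3 ≈ -0.66667)
n(c, J) = 169/9 (n(c, J) = (5 - 2/3)**2 = (13/3)**2 = 169/9)
(n(r, 3*4) - 144)**2 = (169/9 - 144)**2 = (-1127/9)**2 = 1270129/81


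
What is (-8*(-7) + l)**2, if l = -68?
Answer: 144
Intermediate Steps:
(-8*(-7) + l)**2 = (-8*(-7) - 68)**2 = (56 - 68)**2 = (-12)**2 = 144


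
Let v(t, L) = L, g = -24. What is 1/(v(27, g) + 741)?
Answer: 1/717 ≈ 0.0013947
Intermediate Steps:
1/(v(27, g) + 741) = 1/(-24 + 741) = 1/717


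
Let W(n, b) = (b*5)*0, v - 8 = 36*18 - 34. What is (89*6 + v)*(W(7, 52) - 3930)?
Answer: -4543080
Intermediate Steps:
v = 622 (v = 8 + (36*18 - 34) = 8 + (648 - 34) = 8 + 614 = 622)
W(n, b) = 0 (W(n, b) = (5*b)*0 = 0)
(89*6 + v)*(W(7, 52) - 3930) = (89*6 + 622)*(0 - 3930) = (534 + 622)*(-3930) = 1156*(-3930) = -4543080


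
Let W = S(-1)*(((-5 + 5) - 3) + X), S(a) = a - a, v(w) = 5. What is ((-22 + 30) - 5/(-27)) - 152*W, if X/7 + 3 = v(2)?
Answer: 221/27 ≈ 8.1852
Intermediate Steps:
S(a) = 0
X = 14 (X = -21 + 7*5 = -21 + 35 = 14)
W = 0 (W = 0*(((-5 + 5) - 3) + 14) = 0*((0 - 3) + 14) = 0*(-3 + 14) = 0*11 = 0)
((-22 + 30) - 5/(-27)) - 152*W = ((-22 + 30) - 5/(-27)) - 152*0 = (8 - 5*(-1)/27) + 0 = (8 - 1*(-5/27)) + 0 = (8 + 5/27) + 0 = 221/27 + 0 = 221/27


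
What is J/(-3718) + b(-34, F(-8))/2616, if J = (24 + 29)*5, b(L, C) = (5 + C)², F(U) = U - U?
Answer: -300145/4863144 ≈ -0.061718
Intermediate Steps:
F(U) = 0
J = 265 (J = 53*5 = 265)
J/(-3718) + b(-34, F(-8))/2616 = 265/(-3718) + (5 + 0)²/2616 = 265*(-1/3718) + 5²*(1/2616) = -265/3718 + 25*(1/2616) = -265/3718 + 25/2616 = -300145/4863144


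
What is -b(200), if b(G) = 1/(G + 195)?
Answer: -1/395 ≈ -0.0025316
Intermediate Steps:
b(G) = 1/(195 + G)
-b(200) = -1/(195 + 200) = -1/395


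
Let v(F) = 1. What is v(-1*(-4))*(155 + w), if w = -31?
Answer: 124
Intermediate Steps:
v(-1*(-4))*(155 + w) = 1*(155 - 31) = 1*124 = 124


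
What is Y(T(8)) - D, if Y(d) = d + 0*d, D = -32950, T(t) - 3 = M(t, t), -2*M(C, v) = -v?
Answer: 32957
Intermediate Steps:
M(C, v) = v/2 (M(C, v) = -(-1)*v/2 = v/2)
T(t) = 3 + t/2
Y(d) = d (Y(d) = d + 0 = d)
Y(T(8)) - D = (3 + (1/2)*8) - 1*(-32950) = (3 + 4) + 32950 = 7 + 32950 = 32957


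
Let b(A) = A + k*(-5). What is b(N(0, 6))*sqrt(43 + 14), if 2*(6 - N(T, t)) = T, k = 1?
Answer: sqrt(57) ≈ 7.5498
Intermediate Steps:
N(T, t) = 6 - T/2
b(A) = -5 + A (b(A) = A + 1*(-5) = A - 5 = -5 + A)
b(N(0, 6))*sqrt(43 + 14) = (-5 + (6 - 1/2*0))*sqrt(43 + 14) = (-5 + (6 + 0))*sqrt(57) = (-5 + 6)*sqrt(57) = 1*sqrt(57) = sqrt(57)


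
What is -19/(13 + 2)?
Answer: -19/15 ≈ -1.2667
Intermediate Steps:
-19/(13 + 2) = -19/15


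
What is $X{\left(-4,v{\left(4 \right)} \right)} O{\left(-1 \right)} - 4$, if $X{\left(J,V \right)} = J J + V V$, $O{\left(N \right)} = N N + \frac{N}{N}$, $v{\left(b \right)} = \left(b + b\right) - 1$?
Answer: $126$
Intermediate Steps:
$v{\left(b \right)} = -1 + 2 b$ ($v{\left(b \right)} = 2 b - 1 = -1 + 2 b$)
$O{\left(N \right)} = 1 + N^{2}$ ($O{\left(N \right)} = N^{2} + 1 = 1 + N^{2}$)
$X{\left(J,V \right)} = J^{2} + V^{2}$
$X{\left(-4,v{\left(4 \right)} \right)} O{\left(-1 \right)} - 4 = \left(\left(-4\right)^{2} + \left(-1 + 2 \cdot 4\right)^{2}\right) \left(1 + \left(-1\right)^{2}\right) - 4 = \left(16 + \left(-1 + 8\right)^{2}\right) \left(1 + 1\right) - 4 = \left(16 + 7^{2}\right) 2 - 4 = \left(16 + 49\right) 2 - 4 = 65 \cdot 2 - 4 = 130 - 4 = 126$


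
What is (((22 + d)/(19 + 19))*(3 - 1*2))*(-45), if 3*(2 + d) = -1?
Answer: -885/38 ≈ -23.289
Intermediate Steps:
d = -7/3 (d = -2 + (⅓)*(-1) = -2 - ⅓ = -7/3 ≈ -2.3333)
(((22 + d)/(19 + 19))*(3 - 1*2))*(-45) = (((22 - 7/3)/(19 + 19))*(3 - 1*2))*(-45) = (((59/3)/38)*(3 - 2))*(-45) = (((59/3)*(1/38))*1)*(-45) = ((59/114)*1)*(-45) = (59/114)*(-45) = -885/38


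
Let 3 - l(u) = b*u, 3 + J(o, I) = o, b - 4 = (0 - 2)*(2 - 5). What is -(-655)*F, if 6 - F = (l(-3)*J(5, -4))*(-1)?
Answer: 47160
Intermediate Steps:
b = 10 (b = 4 + (0 - 2)*(2 - 5) = 4 - 2*(-3) = 4 + 6 = 10)
J(o, I) = -3 + o
l(u) = 3 - 10*u
F = 72 (F = 6 - (3 - 10*(-3))*(-3 + 5)*(-1) = 6 - (3 + 30)*2*(-1) = 6 - 33*2*(-1) = 6 - 66*(-1) = 6 - 1*(-66) = 6 + 66 = 72)
-(-655)*F = -(-655)*72 = -1*(-47160) = 47160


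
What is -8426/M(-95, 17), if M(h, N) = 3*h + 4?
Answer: 8426/281 ≈ 29.986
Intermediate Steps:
M(h, N) = 4 + 3*h
-8426/M(-95, 17) = -8426/(4 + 3*(-95)) = -8426/(4 - 285) = -8426/(-281) = -8426*(-1/281) = 8426/281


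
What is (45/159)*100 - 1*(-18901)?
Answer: 1003253/53 ≈ 18929.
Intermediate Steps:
(45/159)*100 - 1*(-18901) = (45*(1/159))*100 + 18901 = (15/53)*100 + 18901 = 1500/53 + 18901 = 1003253/53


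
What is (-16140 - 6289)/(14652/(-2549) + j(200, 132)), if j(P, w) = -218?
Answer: 57171521/570334 ≈ 100.24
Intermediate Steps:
(-16140 - 6289)/(14652/(-2549) + j(200, 132)) = (-16140 - 6289)/(14652/(-2549) - 218) = -22429/(14652*(-1/2549) - 218) = -22429/(-14652/2549 - 218) = -22429/(-570334/2549) = -22429*(-2549/570334) = 57171521/570334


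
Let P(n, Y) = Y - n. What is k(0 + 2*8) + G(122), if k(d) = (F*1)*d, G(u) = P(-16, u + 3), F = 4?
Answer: 205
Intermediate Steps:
G(u) = 19 + u (G(u) = (u + 3) - 1*(-16) = (3 + u) + 16 = 19 + u)
k(d) = 4*d (k(d) = (4*1)*d = 4*d)
k(0 + 2*8) + G(122) = 4*(0 + 2*8) + (19 + 122) = 4*(0 + 16) + 141 = 4*16 + 141 = 64 + 141 = 205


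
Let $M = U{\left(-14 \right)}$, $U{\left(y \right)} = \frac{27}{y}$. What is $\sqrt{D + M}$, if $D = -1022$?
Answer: $\frac{i \sqrt{200690}}{14} \approx 31.999 i$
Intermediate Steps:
$M = - \frac{27}{14}$ ($M = \frac{27}{-14} = 27 \left(- \frac{1}{14}\right) = - \frac{27}{14} \approx -1.9286$)
$\sqrt{D + M} = \sqrt{-1022 - \frac{27}{14}} = \sqrt{- \frac{14335}{14}} = \frac{i \sqrt{200690}}{14}$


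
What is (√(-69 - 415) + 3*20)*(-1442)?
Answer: -86520 - 31724*I ≈ -86520.0 - 31724.0*I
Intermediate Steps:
(√(-69 - 415) + 3*20)*(-1442) = (√(-484) + 60)*(-1442) = (22*I + 60)*(-1442) = (60 + 22*I)*(-1442) = -86520 - 31724*I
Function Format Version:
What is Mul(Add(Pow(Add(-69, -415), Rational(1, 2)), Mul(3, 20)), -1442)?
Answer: Add(-86520, Mul(-31724, I)) ≈ Add(-86520., Mul(-31724., I))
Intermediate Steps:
Mul(Add(Pow(Add(-69, -415), Rational(1, 2)), Mul(3, 20)), -1442) = Mul(Add(Pow(-484, Rational(1, 2)), 60), -1442) = Mul(Add(Mul(22, I), 60), -1442) = Mul(Add(60, Mul(22, I)), -1442) = Add(-86520, Mul(-31724, I))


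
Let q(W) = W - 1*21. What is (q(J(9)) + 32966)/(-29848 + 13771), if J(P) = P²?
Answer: -33026/16077 ≈ -2.0542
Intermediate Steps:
q(W) = -21 + W (q(W) = W - 21 = -21 + W)
(q(J(9)) + 32966)/(-29848 + 13771) = ((-21 + 9²) + 32966)/(-29848 + 13771) = ((-21 + 81) + 32966)/(-16077) = (60 + 32966)*(-1/16077) = 33026*(-1/16077) = -33026/16077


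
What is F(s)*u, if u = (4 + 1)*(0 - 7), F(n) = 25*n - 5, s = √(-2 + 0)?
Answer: 175 - 875*I*√2 ≈ 175.0 - 1237.4*I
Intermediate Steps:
s = I*√2 (s = √(-2) = I*√2 ≈ 1.4142*I)
F(n) = -5 + 25*n
u = -35 (u = 5*(-7) = -35)
F(s)*u = (-5 + 25*(I*√2))*(-35) = (-5 + 25*I*√2)*(-35) = 175 - 875*I*√2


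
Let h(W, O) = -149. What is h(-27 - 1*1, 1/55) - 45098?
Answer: -45247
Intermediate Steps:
h(-27 - 1*1, 1/55) - 45098 = -149 - 45098 = -45247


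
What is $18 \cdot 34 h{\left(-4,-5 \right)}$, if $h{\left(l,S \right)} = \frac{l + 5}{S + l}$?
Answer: $-68$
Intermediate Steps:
$h{\left(l,S \right)} = \frac{5 + l}{S + l}$
$18 \cdot 34 h{\left(-4,-5 \right)} = 18 \cdot 34 \frac{5 - 4}{-5 - 4} = 612 \frac{1}{-9} \cdot 1 = 612 \left(\left(- \frac{1}{9}\right) 1\right) = 612 \left(- \frac{1}{9}\right) = -68$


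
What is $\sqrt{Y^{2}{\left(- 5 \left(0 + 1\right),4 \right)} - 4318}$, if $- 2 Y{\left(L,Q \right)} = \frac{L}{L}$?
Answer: $\frac{3 i \sqrt{1919}}{2} \approx 65.71 i$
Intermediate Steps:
$Y{\left(L,Q \right)} = - \frac{1}{2}$ ($Y{\left(L,Q \right)} = - \frac{L \frac{1}{L}}{2} = \left(- \frac{1}{2}\right) 1 = - \frac{1}{2}$)
$\sqrt{Y^{2}{\left(- 5 \left(0 + 1\right),4 \right)} - 4318} = \sqrt{\left(- \frac{1}{2}\right)^{2} - 4318} = \sqrt{\frac{1}{4} - 4318} = \sqrt{- \frac{17271}{4}} = \frac{3 i \sqrt{1919}}{2}$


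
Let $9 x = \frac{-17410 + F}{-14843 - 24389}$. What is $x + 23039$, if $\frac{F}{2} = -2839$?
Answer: $\frac{169475365}{7356} \approx 23039.0$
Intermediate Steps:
$F = -5678$ ($F = 2 \left(-2839\right) = -5678$)
$x = \frac{481}{7356}$ ($x = \frac{\left(-17410 - 5678\right) \frac{1}{-14843 - 24389}}{9} = \frac{\left(-23088\right) \frac{1}{-39232}}{9} = \frac{\left(-23088\right) \left(- \frac{1}{39232}\right)}{9} = \frac{1}{9} \cdot \frac{1443}{2452} = \frac{481}{7356} \approx 0.065389$)
$x + 23039 = \frac{481}{7356} + 23039 = \frac{169475365}{7356}$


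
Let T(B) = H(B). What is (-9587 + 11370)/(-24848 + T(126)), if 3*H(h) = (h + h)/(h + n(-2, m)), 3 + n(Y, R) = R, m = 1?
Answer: -55273/770267 ≈ -0.071758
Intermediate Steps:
n(Y, R) = -3 + R
H(h) = 2*h/(3*(-2 + h)) (H(h) = ((h + h)/(h + (-3 + 1)))/3 = ((2*h)/(h - 2))/3 = ((2*h)/(-2 + h))/3 = (2*h/(-2 + h))/3 = 2*h/(3*(-2 + h)))
T(B) = 2*B/(3*(-2 + B))
(-9587 + 11370)/(-24848 + T(126)) = (-9587 + 11370)/(-24848 + (⅔)*126/(-2 + 126)) = 1783/(-24848 + (⅔)*126/124) = 1783/(-24848 + (⅔)*126*(1/124)) = 1783/(-24848 + 21/31) = 1783/(-770267/31) = 1783*(-31/770267) = -55273/770267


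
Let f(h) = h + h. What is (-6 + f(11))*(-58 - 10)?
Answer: -1088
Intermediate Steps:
f(h) = 2*h
(-6 + f(11))*(-58 - 10) = (-6 + 2*11)*(-58 - 10) = (-6 + 22)*(-68) = 16*(-68) = -1088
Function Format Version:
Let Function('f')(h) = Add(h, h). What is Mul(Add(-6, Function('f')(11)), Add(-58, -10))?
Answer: -1088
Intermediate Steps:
Function('f')(h) = Mul(2, h)
Mul(Add(-6, Function('f')(11)), Add(-58, -10)) = Mul(Add(-6, Mul(2, 11)), Add(-58, -10)) = Mul(Add(-6, 22), -68) = Mul(16, -68) = -1088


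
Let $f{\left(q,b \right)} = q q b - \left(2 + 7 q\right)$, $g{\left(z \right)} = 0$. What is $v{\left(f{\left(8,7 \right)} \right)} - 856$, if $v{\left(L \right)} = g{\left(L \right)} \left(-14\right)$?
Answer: $-856$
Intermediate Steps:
$f{\left(q,b \right)} = -2 - 7 q + b q^{2}$ ($f{\left(q,b \right)} = q^{2} b - \left(2 + 7 q\right) = b q^{2} - \left(2 + 7 q\right) = -2 - 7 q + b q^{2}$)
$v{\left(L \right)} = 0$ ($v{\left(L \right)} = 0 \left(-14\right) = 0$)
$v{\left(f{\left(8,7 \right)} \right)} - 856 = 0 - 856 = -856$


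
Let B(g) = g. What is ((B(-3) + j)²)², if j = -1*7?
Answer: 10000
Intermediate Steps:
j = -7
((B(-3) + j)²)² = ((-3 - 7)²)² = ((-10)²)² = 100² = 10000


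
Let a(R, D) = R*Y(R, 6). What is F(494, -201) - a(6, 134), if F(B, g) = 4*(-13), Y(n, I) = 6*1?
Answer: -88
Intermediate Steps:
Y(n, I) = 6
a(R, D) = 6*R (a(R, D) = R*6 = 6*R)
F(B, g) = -52
F(494, -201) - a(6, 134) = -52 - 6*6 = -52 - 1*36 = -52 - 36 = -88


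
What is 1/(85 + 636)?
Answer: 1/721 ≈ 0.0013870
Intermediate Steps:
1/(85 + 636) = 1/721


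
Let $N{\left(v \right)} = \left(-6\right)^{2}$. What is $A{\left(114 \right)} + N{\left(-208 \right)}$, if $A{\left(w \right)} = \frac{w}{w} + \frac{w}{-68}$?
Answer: $\frac{1201}{34} \approx 35.324$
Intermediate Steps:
$N{\left(v \right)} = 36$
$A{\left(w \right)} = 1 - \frac{w}{68}$ ($A{\left(w \right)} = 1 + w \left(- \frac{1}{68}\right) = 1 - \frac{w}{68}$)
$A{\left(114 \right)} + N{\left(-208 \right)} = \left(1 - \frac{57}{34}\right) + 36 = - \frac{23}{34} + 36 = \frac{1201}{34}$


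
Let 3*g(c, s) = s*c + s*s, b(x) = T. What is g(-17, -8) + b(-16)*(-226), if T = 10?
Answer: -6580/3 ≈ -2193.3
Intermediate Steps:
b(x) = 10
g(c, s) = s²/3 + c*s/3 (g(c, s) = (s*c + s*s)/3 = (c*s + s²)/3 = (s² + c*s)/3 = s²/3 + c*s/3)
g(-17, -8) + b(-16)*(-226) = (⅓)*(-8)*(-17 - 8) + 10*(-226) = (⅓)*(-8)*(-25) - 2260 = 200/3 - 2260 = -6580/3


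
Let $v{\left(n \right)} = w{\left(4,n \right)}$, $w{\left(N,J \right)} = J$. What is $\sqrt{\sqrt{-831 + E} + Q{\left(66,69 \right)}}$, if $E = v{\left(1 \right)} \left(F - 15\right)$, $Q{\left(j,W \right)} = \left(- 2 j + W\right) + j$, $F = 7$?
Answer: $\sqrt{3 + i \sqrt{839}} \approx 4.0075 + 3.6139 i$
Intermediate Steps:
$v{\left(n \right)} = n$
$Q{\left(j,W \right)} = W - j$ ($Q{\left(j,W \right)} = \left(W - 2 j\right) + j = W - j$)
$E = -8$ ($E = 1 \left(7 - 15\right) = 1 \left(-8\right) = -8$)
$\sqrt{\sqrt{-831 + E} + Q{\left(66,69 \right)}} = \sqrt{\sqrt{-831 - 8} + \left(69 - 66\right)} = \sqrt{\sqrt{-839} + \left(69 - 66\right)} = \sqrt{i \sqrt{839} + 3} = \sqrt{3 + i \sqrt{839}}$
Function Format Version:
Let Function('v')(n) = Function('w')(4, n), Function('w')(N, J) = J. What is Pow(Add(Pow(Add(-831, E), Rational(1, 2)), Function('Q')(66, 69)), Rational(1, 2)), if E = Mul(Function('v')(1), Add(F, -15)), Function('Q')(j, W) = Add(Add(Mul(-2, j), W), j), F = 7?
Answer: Pow(Add(3, Mul(I, Pow(839, Rational(1, 2)))), Rational(1, 2)) ≈ Add(4.0075, Mul(3.6139, I))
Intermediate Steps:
Function('v')(n) = n
Function('Q')(j, W) = Add(W, Mul(-1, j)) (Function('Q')(j, W) = Add(Add(W, Mul(-2, j)), j) = Add(W, Mul(-1, j)))
E = -8 (E = Mul(1, Add(7, -15)) = Mul(1, -8) = -8)
Pow(Add(Pow(Add(-831, E), Rational(1, 2)), Function('Q')(66, 69)), Rational(1, 2)) = Pow(Add(Pow(Add(-831, -8), Rational(1, 2)), Add(69, Mul(-1, 66))), Rational(1, 2)) = Pow(Add(Pow(-839, Rational(1, 2)), Add(69, -66)), Rational(1, 2)) = Pow(Add(Mul(I, Pow(839, Rational(1, 2))), 3), Rational(1, 2)) = Pow(Add(3, Mul(I, Pow(839, Rational(1, 2)))), Rational(1, 2))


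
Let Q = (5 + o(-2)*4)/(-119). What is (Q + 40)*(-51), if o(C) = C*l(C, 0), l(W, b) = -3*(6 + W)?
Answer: -13977/7 ≈ -1996.7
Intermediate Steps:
l(W, b) = -18 - 3*W
o(C) = C*(-18 - 3*C)
Q = -101/119 (Q = (5 - 3*(-2)*(6 - 2)*4)/(-119) = (5 - 3*(-2)*4*4)*(-1/119) = (5 + 24*4)*(-1/119) = (5 + 96)*(-1/119) = 101*(-1/119) = -101/119 ≈ -0.84874)
(Q + 40)*(-51) = (-101/119 + 40)*(-51) = (4659/119)*(-51) = -13977/7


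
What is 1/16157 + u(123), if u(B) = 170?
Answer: 2746691/16157 ≈ 170.00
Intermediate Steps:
1/16157 + u(123) = 1/16157 + 170 = 2746691/16157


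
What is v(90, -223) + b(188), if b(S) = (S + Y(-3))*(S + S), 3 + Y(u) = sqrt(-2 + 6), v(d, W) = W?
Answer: 70089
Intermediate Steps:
Y(u) = -1 (Y(u) = -3 + sqrt(-2 + 6) = -3 + sqrt(4) = -3 + 2 = -1)
b(S) = 2*S*(-1 + S) (b(S) = (S - 1)*(S + S) = (-1 + S)*(2*S) = 2*S*(-1 + S))
v(90, -223) + b(188) = -223 + 2*188*(-1 + 188) = -223 + 2*188*187 = -223 + 70312 = 70089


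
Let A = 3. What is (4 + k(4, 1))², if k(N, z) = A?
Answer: 49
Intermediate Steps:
k(N, z) = 3
(4 + k(4, 1))² = (4 + 3)² = 7² = 49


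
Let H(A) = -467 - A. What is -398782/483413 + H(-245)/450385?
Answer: -179712748756/217721964005 ≈ -0.82542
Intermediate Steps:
-398782/483413 + H(-245)/450385 = -398782/483413 + (-467 - 1*(-245))/450385 = -398782*1/483413 + (-467 + 245)*(1/450385) = -398782/483413 - 222*1/450385 = -398782/483413 - 222/450385 = -179712748756/217721964005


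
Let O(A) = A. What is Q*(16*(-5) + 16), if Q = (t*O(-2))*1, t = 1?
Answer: 128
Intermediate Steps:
Q = -2 (Q = (1*(-2))*1 = -2*1 = -2)
Q*(16*(-5) + 16) = -2*(16*(-5) + 16) = -2*(-80 + 16) = -2*(-64) = 128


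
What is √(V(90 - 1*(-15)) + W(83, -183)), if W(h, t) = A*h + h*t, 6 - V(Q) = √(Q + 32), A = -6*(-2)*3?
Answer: √(-12195 - √137) ≈ 110.48*I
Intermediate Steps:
A = 36 (A = 12*3 = 36)
V(Q) = 6 - √(32 + Q) (V(Q) = 6 - √(Q + 32) = 6 - √(32 + Q))
W(h, t) = 36*h + h*t
√(V(90 - 1*(-15)) + W(83, -183)) = √((6 - √(32 + (90 - 1*(-15)))) + 83*(36 - 183)) = √((6 - √(32 + (90 + 15))) + 83*(-147)) = √((6 - √(32 + 105)) - 12201) = √((6 - √137) - 12201) = √(-12195 - √137)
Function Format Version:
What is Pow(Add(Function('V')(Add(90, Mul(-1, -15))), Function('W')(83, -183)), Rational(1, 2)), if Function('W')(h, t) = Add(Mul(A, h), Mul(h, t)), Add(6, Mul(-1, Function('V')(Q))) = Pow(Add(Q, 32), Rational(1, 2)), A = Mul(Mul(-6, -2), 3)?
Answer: Pow(Add(-12195, Mul(-1, Pow(137, Rational(1, 2)))), Rational(1, 2)) ≈ Mul(110.48, I)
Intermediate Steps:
A = 36 (A = Mul(12, 3) = 36)
Function('V')(Q) = Add(6, Mul(-1, Pow(Add(32, Q), Rational(1, 2)))) (Function('V')(Q) = Add(6, Mul(-1, Pow(Add(Q, 32), Rational(1, 2)))) = Add(6, Mul(-1, Pow(Add(32, Q), Rational(1, 2)))))
Function('W')(h, t) = Add(Mul(36, h), Mul(h, t))
Pow(Add(Function('V')(Add(90, Mul(-1, -15))), Function('W')(83, -183)), Rational(1, 2)) = Pow(Add(Add(6, Mul(-1, Pow(Add(32, Add(90, Mul(-1, -15))), Rational(1, 2)))), Mul(83, Add(36, -183))), Rational(1, 2)) = Pow(Add(Add(6, Mul(-1, Pow(Add(32, Add(90, 15)), Rational(1, 2)))), Mul(83, -147)), Rational(1, 2)) = Pow(Add(Add(6, Mul(-1, Pow(Add(32, 105), Rational(1, 2)))), -12201), Rational(1, 2)) = Pow(Add(Add(6, Mul(-1, Pow(137, Rational(1, 2)))), -12201), Rational(1, 2)) = Pow(Add(-12195, Mul(-1, Pow(137, Rational(1, 2)))), Rational(1, 2))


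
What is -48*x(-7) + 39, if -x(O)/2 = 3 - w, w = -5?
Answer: 807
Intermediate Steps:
x(O) = -16 (x(O) = -2*(3 - 1*(-5)) = -2*(3 + 5) = -2*8 = -16)
-48*x(-7) + 39 = -48*(-16) + 39 = 768 + 39 = 807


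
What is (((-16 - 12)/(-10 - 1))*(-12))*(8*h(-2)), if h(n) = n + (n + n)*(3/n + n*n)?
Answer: 32256/11 ≈ 2932.4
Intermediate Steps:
h(n) = n + 2*n*(n² + 3/n) (h(n) = n + (2*n)*(3/n + n²) = n + (2*n)*(n² + 3/n) = n + 2*n*(n² + 3/n))
(((-16 - 12)/(-10 - 1))*(-12))*(8*h(-2)) = (((-16 - 12)/(-10 - 1))*(-12))*(8*(6 - 2 + 2*(-2)³)) = (-28/(-11)*(-12))*(8*(6 - 2 + 2*(-8))) = (-28*(-1/11)*(-12))*(8*(6 - 2 - 16)) = ((28/11)*(-12))*(8*(-12)) = -336/11*(-96) = 32256/11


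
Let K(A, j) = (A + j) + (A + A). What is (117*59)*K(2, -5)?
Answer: 6903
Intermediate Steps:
K(A, j) = j + 3*A (K(A, j) = (A + j) + 2*A = j + 3*A)
(117*59)*K(2, -5) = (117*59)*(-5 + 3*2) = 6903*(-5 + 6) = 6903*1 = 6903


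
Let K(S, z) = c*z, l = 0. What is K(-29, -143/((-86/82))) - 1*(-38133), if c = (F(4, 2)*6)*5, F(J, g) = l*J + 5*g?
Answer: 3398619/43 ≈ 79038.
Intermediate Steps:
F(J, g) = 5*g (F(J, g) = 0*J + 5*g = 0 + 5*g = 5*g)
c = 300 (c = ((5*2)*6)*5 = (10*6)*5 = 60*5 = 300)
K(S, z) = 300*z
K(-29, -143/((-86/82))) - 1*(-38133) = 300*(-143/((-86/82))) - 1*(-38133) = 300*(-143/((-86*1/82))) + 38133 = 300*(-143/(-43/41)) + 38133 = 300*(-143*(-41/43)) + 38133 = 300*(5863/43) + 38133 = 1758900/43 + 38133 = 3398619/43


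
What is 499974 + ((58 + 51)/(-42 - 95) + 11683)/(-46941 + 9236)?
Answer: 2582656594328/5165585 ≈ 4.9997e+5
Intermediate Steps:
499974 + ((58 + 51)/(-42 - 95) + 11683)/(-46941 + 9236) = 499974 + (109/(-137) + 11683)/(-37705) = 499974 + (109*(-1/137) + 11683)*(-1/37705) = 499974 + (-109/137 + 11683)*(-1/37705) = 499974 + (1600462/137)*(-1/37705) = 499974 - 1600462/5165585 = 2582656594328/5165585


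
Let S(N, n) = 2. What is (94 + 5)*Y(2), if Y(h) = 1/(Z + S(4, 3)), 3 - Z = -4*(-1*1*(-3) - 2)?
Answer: 11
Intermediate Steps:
Z = 7 (Z = 3 - (-4)*(-1*1*(-3) - 2) = 3 - (-4)*(-1*(-3) - 2) = 3 - (-4)*(3 - 2) = 3 - (-4) = 3 - 1*(-4) = 3 + 4 = 7)
Y(h) = ⅑ (Y(h) = 1/(7 + 2) = 1/9 = ⅑)
(94 + 5)*Y(2) = (94 + 5)*(⅑) = 99*(⅑) = 11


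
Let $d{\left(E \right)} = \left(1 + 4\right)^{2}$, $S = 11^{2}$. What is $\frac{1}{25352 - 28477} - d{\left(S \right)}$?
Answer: $- \frac{78126}{3125} \approx -25.0$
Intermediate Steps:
$S = 121$
$d{\left(E \right)} = 25$ ($d{\left(E \right)} = 5^{2} = 25$)
$\frac{1}{25352 - 28477} - d{\left(S \right)} = \frac{1}{25352 - 28477} - 25 = \frac{1}{-3125} - 25 = - \frac{1}{3125} - 25 = - \frac{78126}{3125}$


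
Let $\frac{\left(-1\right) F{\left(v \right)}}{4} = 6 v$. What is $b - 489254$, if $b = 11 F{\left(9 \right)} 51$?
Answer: $-610430$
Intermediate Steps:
$F{\left(v \right)} = - 24 v$ ($F{\left(v \right)} = - 4 \cdot 6 v = - 24 v$)
$b = -121176$ ($b = 11 \left(\left(-24\right) 9\right) 51 = 11 \left(-216\right) 51 = \left(-2376\right) 51 = -121176$)
$b - 489254 = -121176 - 489254 = -610430$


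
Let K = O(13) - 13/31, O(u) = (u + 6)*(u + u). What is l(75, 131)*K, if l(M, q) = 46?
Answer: 703846/31 ≈ 22705.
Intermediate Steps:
O(u) = 2*u*(6 + u) (O(u) = (6 + u)*(2*u) = 2*u*(6 + u))
K = 15301/31 (K = 2*13*(6 + 13) - 13/31 = 2*13*19 - 13/31 = 494 - 1*13/31 = 494 - 13/31 = 15301/31 ≈ 493.58)
l(75, 131)*K = 46*(15301/31) = 703846/31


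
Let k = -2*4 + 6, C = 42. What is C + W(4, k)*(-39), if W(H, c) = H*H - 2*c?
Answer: -738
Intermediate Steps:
k = -2 (k = -8 + 6 = -2)
W(H, c) = H² - 2*c
C + W(4, k)*(-39) = 42 + (4² - 2*(-2))*(-39) = 42 + (16 + 4)*(-39) = 42 + 20*(-39) = 42 - 780 = -738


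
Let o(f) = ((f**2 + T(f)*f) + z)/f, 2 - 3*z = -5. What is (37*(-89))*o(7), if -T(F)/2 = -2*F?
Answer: -349058/3 ≈ -1.1635e+5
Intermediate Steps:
T(F) = 4*F (T(F) = -(-4)*F = 4*F)
z = 7/3 (z = 2/3 - 1/3*(-5) = 2/3 + 5/3 = 7/3 ≈ 2.3333)
o(f) = (7/3 + 5*f**2)/f (o(f) = ((f**2 + (4*f)*f) + 7/3)/f = ((f**2 + 4*f**2) + 7/3)/f = (5*f**2 + 7/3)/f = (7/3 + 5*f**2)/f)
(37*(-89))*o(7) = (37*(-89))*(5*7 + (7/3)/7) = -3293*(35 + (7/3)*(1/7)) = -3293*(35 + 1/3) = -3293*106/3 = -349058/3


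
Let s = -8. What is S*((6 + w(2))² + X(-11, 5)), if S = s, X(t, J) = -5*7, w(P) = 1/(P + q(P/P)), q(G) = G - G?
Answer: -58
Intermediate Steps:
q(G) = 0
w(P) = 1/P (w(P) = 1/(P + 0) = 1/P)
X(t, J) = -35
S = -8
S*((6 + w(2))² + X(-11, 5)) = -8*((6 + 1/2)² - 35) = -8*((6 + ½)² - 35) = -8*((13/2)² - 35) = -8*(169/4 - 35) = -8*29/4 = -58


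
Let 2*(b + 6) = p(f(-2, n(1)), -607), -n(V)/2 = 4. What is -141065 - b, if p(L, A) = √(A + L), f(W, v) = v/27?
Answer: -141059 - I*√49191/18 ≈ -1.4106e+5 - 12.322*I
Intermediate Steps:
n(V) = -8 (n(V) = -2*4 = -8)
f(W, v) = v/27 (f(W, v) = v*(1/27) = v/27)
b = -6 + I*√49191/18 (b = -6 + √(-607 + (1/27)*(-8))/2 = -6 + √(-607 - 8/27)/2 = -6 + √(-16397/27)/2 = -6 + (I*√49191/9)/2 = -6 + I*√49191/18 ≈ -6.0 + 12.322*I)
-141065 - b = -141065 - (-6 + I*√49191/18) = -141065 + (6 - I*√49191/18) = -141059 - I*√49191/18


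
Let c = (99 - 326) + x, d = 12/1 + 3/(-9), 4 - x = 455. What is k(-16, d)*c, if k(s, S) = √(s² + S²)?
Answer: -226*√3529 ≈ -13426.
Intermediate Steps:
x = -451 (x = 4 - 1*455 = 4 - 455 = -451)
d = 35/3 (d = 12*1 + 3*(-⅑) = 12 - ⅓ = 35/3 ≈ 11.667)
k(s, S) = √(S² + s²)
c = -678 (c = (99 - 326) - 451 = -227 - 451 = -678)
k(-16, d)*c = √((35/3)² + (-16)²)*(-678) = √(1225/9 + 256)*(-678) = √(3529/9)*(-678) = (√3529/3)*(-678) = -226*√3529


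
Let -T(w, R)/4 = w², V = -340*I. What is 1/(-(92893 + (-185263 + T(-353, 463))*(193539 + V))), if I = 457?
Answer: 1/26089177248 ≈ 3.8330e-11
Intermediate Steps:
V = -155380 (V = -340*457 = -155380)
T(w, R) = -4*w²
1/(-(92893 + (-185263 + T(-353, 463))*(193539 + V))) = 1/(-(92893 + (-185263 - 4*(-353)²)*(193539 - 155380))) = 1/(-(92893 + (-185263 - 4*124609)*38159)) = 1/(-(92893 + (-185263 - 498436)*38159)) = 1/(-(92893 - 683699*38159)) = 1/(-(92893 - 26089270141)) = 1/(-1*(-26089177248)) = 1/26089177248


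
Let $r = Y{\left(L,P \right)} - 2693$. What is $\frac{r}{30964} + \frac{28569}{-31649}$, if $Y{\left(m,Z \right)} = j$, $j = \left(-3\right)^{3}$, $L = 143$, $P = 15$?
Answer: $- \frac{242673949}{244994909} \approx -0.99053$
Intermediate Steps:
$j = -27$
$Y{\left(m,Z \right)} = -27$
$r = -2720$ ($r = -27 - 2693 = -2720$)
$\frac{r}{30964} + \frac{28569}{-31649} = - \frac{2720}{30964} + \frac{28569}{-31649} = \left(-2720\right) \frac{1}{30964} + 28569 \left(- \frac{1}{31649}\right) = - \frac{680}{7741} - \frac{28569}{31649} = - \frac{242673949}{244994909}$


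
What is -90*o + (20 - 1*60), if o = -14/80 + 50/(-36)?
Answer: 403/4 ≈ 100.75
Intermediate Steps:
o = -563/360 (o = -14*1/80 + 50*(-1/36) = -7/40 - 25/18 = -563/360 ≈ -1.5639)
-90*o + (20 - 1*60) = -90*(-563/360) + (20 - 1*60) = 563/4 + (20 - 60) = 563/4 - 40 = 403/4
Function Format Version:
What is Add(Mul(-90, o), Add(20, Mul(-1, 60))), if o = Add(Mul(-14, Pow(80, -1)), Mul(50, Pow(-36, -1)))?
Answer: Rational(403, 4) ≈ 100.75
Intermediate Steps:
o = Rational(-563, 360) (o = Add(Mul(-14, Rational(1, 80)), Mul(50, Rational(-1, 36))) = Add(Rational(-7, 40), Rational(-25, 18)) = Rational(-563, 360) ≈ -1.5639)
Add(Mul(-90, o), Add(20, Mul(-1, 60))) = Add(Mul(-90, Rational(-563, 360)), Add(20, Mul(-1, 60))) = Add(Rational(563, 4), Add(20, -60)) = Add(Rational(563, 4), -40) = Rational(403, 4)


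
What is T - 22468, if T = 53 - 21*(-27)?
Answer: -21848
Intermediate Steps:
T = 620 (T = 53 + 567 = 620)
T - 22468 = 620 - 22468 = -21848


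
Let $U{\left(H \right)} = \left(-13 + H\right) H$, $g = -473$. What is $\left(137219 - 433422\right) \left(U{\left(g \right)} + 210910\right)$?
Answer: $-130562727964$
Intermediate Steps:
$U{\left(H \right)} = H \left(-13 + H\right)$
$\left(137219 - 433422\right) \left(U{\left(g \right)} + 210910\right) = \left(137219 - 433422\right) \left(- 473 \left(-13 - 473\right) + 210910\right) = - 296203 \left(\left(-473\right) \left(-486\right) + 210910\right) = - 296203 \left(229878 + 210910\right) = \left(-296203\right) 440788 = -130562727964$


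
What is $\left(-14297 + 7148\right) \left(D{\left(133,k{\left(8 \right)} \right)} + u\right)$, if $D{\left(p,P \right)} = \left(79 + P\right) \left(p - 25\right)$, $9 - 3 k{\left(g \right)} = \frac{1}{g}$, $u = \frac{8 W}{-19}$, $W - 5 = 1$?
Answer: $- \frac{2403929889}{38} \approx -6.3261 \cdot 10^{7}$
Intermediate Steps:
$W = 6$ ($W = 5 + 1 = 6$)
$u = - \frac{48}{19}$ ($u = \frac{8 \cdot 6}{-19} = 48 \left(- \frac{1}{19}\right) = - \frac{48}{19} \approx -2.5263$)
$k{\left(g \right)} = 3 - \frac{1}{3 g}$
$D{\left(p,P \right)} = \left(-25 + p\right) \left(79 + P\right)$ ($D{\left(p,P \right)} = \left(79 + P\right) \left(-25 + p\right) = \left(-25 + p\right) \left(79 + P\right)$)
$\left(-14297 + 7148\right) \left(D{\left(133,k{\left(8 \right)} \right)} + u\right) = \left(-14297 + 7148\right) \left(\left(-1975 - 25 \left(3 - \frac{1}{3 \cdot 8}\right) + 79 \cdot 133 + \left(3 - \frac{1}{3 \cdot 8}\right) 133\right) - \frac{48}{19}\right) = - 7149 \left(\left(-1975 - 25 \left(3 - \frac{1}{24}\right) + 10507 + \left(3 - \frac{1}{24}\right) 133\right) - \frac{48}{19}\right) = - 7149 \left(\left(-1975 - \frac{1775}{24} + 10507 + \frac{71}{24} \cdot 133\right) - \frac{48}{19}\right) = - 7149 \left(\left(-1975 - \frac{1775}{24} + 10507 + \frac{9443}{24}\right) - \frac{48}{19}\right) = - 7149 \left(\frac{17703}{2} - \frac{48}{19}\right) = \left(-7149\right) \frac{336261}{38} = - \frac{2403929889}{38}$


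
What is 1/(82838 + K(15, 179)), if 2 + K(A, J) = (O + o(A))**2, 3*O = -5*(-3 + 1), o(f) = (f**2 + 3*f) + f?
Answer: 9/1493749 ≈ 6.0251e-6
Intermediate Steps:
o(f) = f**2 + 4*f
O = 10/3 (O = (-5*(-3 + 1))/3 = (-5*(-2))/3 = (1/3)*10 = 10/3 ≈ 3.3333)
K(A, J) = -2 + (10/3 + A*(4 + A))**2
1/(82838 + K(15, 179)) = 1/(82838 + (-2 + (10 + 3*15*(4 + 15))**2/9)) = 1/(82838 + (-2 + (10 + 3*15*19)**2/9)) = 1/(82838 + (-2 + (10 + 855)**2/9)) = 1/(82838 + (-2 + (1/9)*865**2)) = 1/(82838 + (-2 + (1/9)*748225)) = 1/(82838 + (-2 + 748225/9)) = 1/(82838 + 748207/9) = 1/(1493749/9) = 9/1493749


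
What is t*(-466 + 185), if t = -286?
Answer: 80366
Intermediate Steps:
t*(-466 + 185) = -286*(-466 + 185) = -286*(-281) = 80366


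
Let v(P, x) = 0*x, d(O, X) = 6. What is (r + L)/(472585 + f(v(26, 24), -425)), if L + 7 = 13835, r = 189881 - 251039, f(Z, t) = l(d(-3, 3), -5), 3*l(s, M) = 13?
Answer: -70995/708884 ≈ -0.10015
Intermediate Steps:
l(s, M) = 13/3 (l(s, M) = (⅓)*13 = 13/3)
v(P, x) = 0
f(Z, t) = 13/3
r = -61158
L = 13828 (L = -7 + 13835 = 13828)
(r + L)/(472585 + f(v(26, 24), -425)) = (-61158 + 13828)/(472585 + 13/3) = -47330/1417768/3 = -47330*3/1417768 = -70995/708884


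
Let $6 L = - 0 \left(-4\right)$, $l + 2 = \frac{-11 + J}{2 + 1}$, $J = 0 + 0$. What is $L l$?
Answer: $0$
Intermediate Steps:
$J = 0$
$l = - \frac{17}{3}$ ($l = -2 + \frac{-11 + 0}{2 + 1} = -2 - \frac{11}{3} = - \frac{17}{3} \approx -5.6667$)
$L = 0$ ($L = \frac{\left(-1\right) 0 \left(-4\right)}{6} = \frac{\left(-1\right) 0}{6} = \frac{1}{6} \cdot 0 = 0$)
$L l = 0 \left(- \frac{17}{3}\right) = 0$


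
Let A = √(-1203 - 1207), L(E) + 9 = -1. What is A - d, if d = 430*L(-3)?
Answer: 4300 + I*√2410 ≈ 4300.0 + 49.092*I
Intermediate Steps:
L(E) = -10 (L(E) = -9 - 1 = -10)
A = I*√2410 (A = √(-2410) = I*√2410 ≈ 49.092*I)
d = -4300 (d = 430*(-10) = -4300)
A - d = I*√2410 - 1*(-4300) = I*√2410 + 4300 = 4300 + I*√2410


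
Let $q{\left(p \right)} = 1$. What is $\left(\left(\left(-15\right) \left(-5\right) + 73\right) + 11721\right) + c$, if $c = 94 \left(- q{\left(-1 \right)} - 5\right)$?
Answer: $11305$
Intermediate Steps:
$c = -564$ ($c = 94 \left(\left(-1\right) 1 - 5\right) = 94 \left(-1 - 5\right) = 94 \left(-6\right) = -564$)
$\left(\left(\left(-15\right) \left(-5\right) + 73\right) + 11721\right) + c = \left(\left(\left(-15\right) \left(-5\right) + 73\right) + 11721\right) - 564 = \left(\left(75 + 73\right) + 11721\right) - 564 = \left(148 + 11721\right) - 564 = 11869 - 564 = 11305$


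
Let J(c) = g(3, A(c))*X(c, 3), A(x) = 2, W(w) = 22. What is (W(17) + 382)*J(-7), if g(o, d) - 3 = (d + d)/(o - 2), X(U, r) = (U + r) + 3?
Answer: -2828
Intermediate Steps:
X(U, r) = 3 + U + r
g(o, d) = 3 + 2*d/(-2 + o) (g(o, d) = 3 + (d + d)/(o - 2) = 3 + (2*d)/(-2 + o) = 3 + 2*d/(-2 + o))
J(c) = 42 + 7*c (J(c) = ((-6 + 2*2 + 3*3)/(-2 + 3))*(3 + c + 3) = ((-6 + 4 + 9)/1)*(6 + c) = (1*7)*(6 + c) = 7*(6 + c) = 42 + 7*c)
(W(17) + 382)*J(-7) = (22 + 382)*(42 + 7*(-7)) = 404*(42 - 49) = 404*(-7) = -2828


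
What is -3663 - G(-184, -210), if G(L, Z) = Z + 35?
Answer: -3488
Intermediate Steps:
G(L, Z) = 35 + Z
-3663 - G(-184, -210) = -3663 - (35 - 210) = -3663 - 1*(-175) = -3663 + 175 = -3488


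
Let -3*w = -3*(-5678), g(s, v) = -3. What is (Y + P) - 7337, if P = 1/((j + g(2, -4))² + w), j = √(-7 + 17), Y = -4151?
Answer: -367890810107/32023921 + 6*√10/32023921 ≈ -11488.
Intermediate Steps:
j = √10 ≈ 3.1623
w = -5678 (w = -(-1)*(-5678) = -⅓*17034 = -5678)
P = 1/(-5678 + (-3 + √10)²) (P = 1/((√10 - 3)² - 5678) = 1/((-3 + √10)² - 5678) = 1/(-5678 + (-3 + √10)²) ≈ -0.00017612)
(Y + P) - 7337 = (-4151 + (-5659/32023921 + 6*√10/32023921)) - 7337 = (-132931301730/32023921 + 6*√10/32023921) - 7337 = -367890810107/32023921 + 6*√10/32023921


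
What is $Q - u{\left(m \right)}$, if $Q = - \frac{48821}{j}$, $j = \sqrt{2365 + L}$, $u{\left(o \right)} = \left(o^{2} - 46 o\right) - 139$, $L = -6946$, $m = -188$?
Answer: $-43853 + \frac{48821 i \sqrt{509}}{1527} \approx -43853.0 + 721.32 i$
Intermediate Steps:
$u{\left(o \right)} = -139 + o^{2} - 46 o$
$j = 3 i \sqrt{509}$ ($j = \sqrt{2365 - 6946} = \sqrt{-4581} = 3 i \sqrt{509} \approx 67.683 i$)
$Q = \frac{48821 i \sqrt{509}}{1527}$ ($Q = - \frac{48821}{3 i \sqrt{509}} = - 48821 \left(- \frac{i \sqrt{509}}{1527}\right) = \frac{48821 i \sqrt{509}}{1527} \approx 721.32 i$)
$Q - u{\left(m \right)} = \frac{48821 i \sqrt{509}}{1527} - \left(-139 + \left(-188\right)^{2} - -8648\right) = \frac{48821 i \sqrt{509}}{1527} - \left(-139 + 35344 + 8648\right) = \frac{48821 i \sqrt{509}}{1527} - 43853 = -43853 + \frac{48821 i \sqrt{509}}{1527}$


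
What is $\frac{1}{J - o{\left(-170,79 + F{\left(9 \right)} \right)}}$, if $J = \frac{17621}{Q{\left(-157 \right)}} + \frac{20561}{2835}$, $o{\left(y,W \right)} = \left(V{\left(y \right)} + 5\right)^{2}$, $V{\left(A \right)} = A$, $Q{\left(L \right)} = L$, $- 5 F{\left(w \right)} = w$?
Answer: $- \frac{445095}{12164438833} \approx -3.659 \cdot 10^{-5}$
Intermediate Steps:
$F{\left(w \right)} = - \frac{w}{5}$
$o{\left(y,W \right)} = \left(5 + y\right)^{2}$ ($o{\left(y,W \right)} = \left(y + 5\right)^{2} = \left(5 + y\right)^{2}$)
$J = - \frac{46727458}{445095}$ ($J = \frac{17621}{-157} + \frac{20561}{2835} = 17621 \left(- \frac{1}{157}\right) + 20561 \cdot \frac{1}{2835} = - \frac{17621}{157} + \frac{20561}{2835} = - \frac{46727458}{445095} \approx -104.98$)
$\frac{1}{J - o{\left(-170,79 + F{\left(9 \right)} \right)}} = \frac{1}{- \frac{46727458}{445095} - \left(5 - 170\right)^{2}} = \frac{1}{- \frac{46727458}{445095} - \left(-165\right)^{2}} = \frac{1}{- \frac{46727458}{445095} - 27225} = \frac{1}{- \frac{12164438833}{445095}} = - \frac{445095}{12164438833}$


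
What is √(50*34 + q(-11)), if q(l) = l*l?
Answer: √1821 ≈ 42.673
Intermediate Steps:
q(l) = l²
√(50*34 + q(-11)) = √(50*34 + (-11)²) = √(1700 + 121) = √1821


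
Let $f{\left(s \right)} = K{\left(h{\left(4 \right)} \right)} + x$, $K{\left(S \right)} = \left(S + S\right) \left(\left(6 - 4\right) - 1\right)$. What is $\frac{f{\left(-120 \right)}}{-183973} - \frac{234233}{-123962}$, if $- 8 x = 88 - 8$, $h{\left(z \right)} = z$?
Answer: $\frac{43092795633}{22805661026} \approx 1.8896$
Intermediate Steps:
$K{\left(S \right)} = 2 S$ ($K{\left(S \right)} = 2 S \left(2 - 1\right) = 2 S 1 = 2 S$)
$x = -10$ ($x = - \frac{88 - 8}{8} = \left(- \frac{1}{8}\right) 80 = -10$)
$f{\left(s \right)} = -2$ ($f{\left(s \right)} = 2 \cdot 4 - 10 = 8 - 10 = -2$)
$\frac{f{\left(-120 \right)}}{-183973} - \frac{234233}{-123962} = - \frac{2}{-183973} - \frac{234233}{-123962} = \left(-2\right) \left(- \frac{1}{183973}\right) - - \frac{234233}{123962} = \frac{2}{183973} + \frac{234233}{123962} = \frac{43092795633}{22805661026}$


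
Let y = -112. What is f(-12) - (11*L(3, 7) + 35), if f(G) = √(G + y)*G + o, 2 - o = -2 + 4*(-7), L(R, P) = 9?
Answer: -102 - 24*I*√31 ≈ -102.0 - 133.63*I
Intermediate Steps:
o = 32 (o = 2 - (-2 + 4*(-7)) = 2 - (-2 - 28) = 2 - 1*(-30) = 2 + 30 = 32)
f(G) = 32 + G*√(-112 + G) (f(G) = √(G - 112)*G + 32 = √(-112 + G)*G + 32 = G*√(-112 + G) + 32 = 32 + G*√(-112 + G))
f(-12) - (11*L(3, 7) + 35) = (32 - 12*√(-112 - 12)) - (11*9 + 35) = (32 - 24*I*√31) - (99 + 35) = (32 - 24*I*√31) - 1*134 = (32 - 24*I*√31) - 134 = -102 - 24*I*√31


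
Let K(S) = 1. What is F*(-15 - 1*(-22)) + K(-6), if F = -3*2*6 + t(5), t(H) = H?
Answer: -216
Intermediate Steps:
F = -31 (F = -3*2*6 + 5 = -6*6 + 5 = -36 + 5 = -31)
F*(-15 - 1*(-22)) + K(-6) = -31*(-15 - 1*(-22)) + 1 = -31*(-15 + 22) + 1 = -31*7 + 1 = -217 + 1 = -216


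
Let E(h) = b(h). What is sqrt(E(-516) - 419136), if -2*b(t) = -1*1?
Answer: I*sqrt(1676542)/2 ≈ 647.41*I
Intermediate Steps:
b(t) = 1/2 (b(t) = -(-1)/2 = -1/2*(-1) = 1/2)
E(h) = 1/2
sqrt(E(-516) - 419136) = sqrt(1/2 - 419136) = sqrt(-838271/2) = I*sqrt(1676542)/2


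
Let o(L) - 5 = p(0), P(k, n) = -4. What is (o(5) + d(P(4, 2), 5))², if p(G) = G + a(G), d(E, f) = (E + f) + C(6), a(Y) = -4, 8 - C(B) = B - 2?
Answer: 36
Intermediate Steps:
C(B) = 10 - B (C(B) = 8 - (B - 2) = 8 - (-2 + B) = 8 + (2 - B) = 10 - B)
d(E, f) = 4 + E + f (d(E, f) = (E + f) + (10 - 1*6) = (E + f) + (10 - 6) = (E + f) + 4 = 4 + E + f)
p(G) = -4 + G (p(G) = G - 4 = -4 + G)
o(L) = 1 (o(L) = 5 + (-4 + 0) = 5 - 4 = 1)
(o(5) + d(P(4, 2), 5))² = (1 + (4 - 4 + 5))² = (1 + 5)² = 6² = 36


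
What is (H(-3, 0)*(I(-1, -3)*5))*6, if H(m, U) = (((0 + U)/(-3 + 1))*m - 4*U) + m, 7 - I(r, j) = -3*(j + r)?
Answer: 450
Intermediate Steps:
I(r, j) = 7 + 3*j + 3*r (I(r, j) = 7 - (-3)*(j + r) = 7 - (-3*j - 3*r) = 7 + (3*j + 3*r) = 7 + 3*j + 3*r)
H(m, U) = m - 4*U - U*m/2 (H(m, U) = ((U/(-2))*m - 4*U) + m = ((U*(-½))*m - 4*U) + m = ((-U/2)*m - 4*U) + m = (-U*m/2 - 4*U) + m = (-4*U - U*m/2) + m = m - 4*U - U*m/2)
(H(-3, 0)*(I(-1, -3)*5))*6 = ((-3 - 4*0 - ½*0*(-3))*((7 + 3*(-3) + 3*(-1))*5))*6 = ((-3 + 0 + 0)*((7 - 9 - 3)*5))*6 = -(-15)*5*6 = -3*(-25)*6 = 75*6 = 450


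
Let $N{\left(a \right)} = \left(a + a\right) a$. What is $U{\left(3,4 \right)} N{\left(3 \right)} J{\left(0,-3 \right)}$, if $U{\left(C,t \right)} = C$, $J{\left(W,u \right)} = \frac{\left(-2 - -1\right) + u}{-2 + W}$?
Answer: $108$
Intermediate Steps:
$J{\left(W,u \right)} = \frac{-1 + u}{-2 + W}$ ($J{\left(W,u \right)} = \frac{\left(-2 + 1\right) + u}{-2 + W} = \frac{-1 + u}{-2 + W}$)
$N{\left(a \right)} = 2 a^{2}$ ($N{\left(a \right)} = 2 a a = 2 a^{2}$)
$U{\left(3,4 \right)} N{\left(3 \right)} J{\left(0,-3 \right)} = 3 \cdot 2 \cdot 3^{2} \frac{-1 - 3}{-2 + 0} = 3 \cdot 2 \cdot 9 \frac{1}{-2} \left(-4\right) = 3 \cdot 18 \left(\left(- \frac{1}{2}\right) \left(-4\right)\right) = 54 \cdot 2 = 108$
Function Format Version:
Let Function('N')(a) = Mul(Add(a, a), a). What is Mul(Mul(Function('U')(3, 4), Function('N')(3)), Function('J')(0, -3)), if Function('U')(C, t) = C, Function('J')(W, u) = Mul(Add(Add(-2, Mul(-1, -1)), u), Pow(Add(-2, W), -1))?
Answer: 108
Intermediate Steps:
Function('J')(W, u) = Mul(Pow(Add(-2, W), -1), Add(-1, u)) (Function('J')(W, u) = Mul(Add(Add(-2, 1), u), Pow(Add(-2, W), -1)) = Mul(Add(-1, u), Pow(Add(-2, W), -1)) = Mul(Pow(Add(-2, W), -1), Add(-1, u)))
Function('N')(a) = Mul(2, Pow(a, 2)) (Function('N')(a) = Mul(Mul(2, a), a) = Mul(2, Pow(a, 2)))
Mul(Mul(Function('U')(3, 4), Function('N')(3)), Function('J')(0, -3)) = Mul(Mul(3, Mul(2, Pow(3, 2))), Mul(Pow(Add(-2, 0), -1), Add(-1, -3))) = Mul(Mul(3, Mul(2, 9)), Mul(Pow(-2, -1), -4)) = Mul(Mul(3, 18), Mul(Rational(-1, 2), -4)) = Mul(54, 2) = 108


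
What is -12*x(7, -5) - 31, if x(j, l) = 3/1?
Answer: -67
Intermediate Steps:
x(j, l) = 3 (x(j, l) = 3*1 = 3)
-12*x(7, -5) - 31 = -12*3 - 31 = -36 - 31 = -67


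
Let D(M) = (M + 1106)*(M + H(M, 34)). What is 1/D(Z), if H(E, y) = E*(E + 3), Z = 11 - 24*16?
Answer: 1/100887921 ≈ 9.9120e-9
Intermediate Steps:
Z = -373 (Z = 11 - 384 = -373)
H(E, y) = E*(3 + E)
D(M) = (1106 + M)*(M + M*(3 + M)) (D(M) = (M + 1106)*(M + M*(3 + M)) = (1106 + M)*(M + M*(3 + M)))
1/D(Z) = 1/(-373*(4424 + (-373)**2 + 1110*(-373))) = 1/(-373*(4424 + 139129 - 414030)) = 1/(-373*(-270477)) = 1/100887921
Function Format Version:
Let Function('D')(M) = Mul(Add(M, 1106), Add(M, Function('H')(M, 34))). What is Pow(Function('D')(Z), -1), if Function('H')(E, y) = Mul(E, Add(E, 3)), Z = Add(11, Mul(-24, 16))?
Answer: Rational(1, 100887921) ≈ 9.9120e-9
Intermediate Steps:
Z = -373 (Z = Add(11, -384) = -373)
Function('H')(E, y) = Mul(E, Add(3, E))
Function('D')(M) = Mul(Add(1106, M), Add(M, Mul(M, Add(3, M)))) (Function('D')(M) = Mul(Add(M, 1106), Add(M, Mul(M, Add(3, M)))) = Mul(Add(1106, M), Add(M, Mul(M, Add(3, M)))))
Pow(Function('D')(Z), -1) = Pow(Mul(-373, Add(4424, Pow(-373, 2), Mul(1110, -373))), -1) = Pow(Mul(-373, Add(4424, 139129, -414030)), -1) = Pow(Mul(-373, -270477), -1) = Pow(100887921, -1) = Rational(1, 100887921)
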